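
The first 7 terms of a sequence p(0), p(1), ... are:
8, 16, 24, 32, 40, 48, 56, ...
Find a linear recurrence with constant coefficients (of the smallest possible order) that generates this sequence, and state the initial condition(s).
Look for the lowest-order linear relation among consecutive terms.
Observation: consecutive differences are constant (= 8).
Check at n=2: 1·16 + 8 = 24. ✓

p(n) = p(n-1) + 8, p(0) = 8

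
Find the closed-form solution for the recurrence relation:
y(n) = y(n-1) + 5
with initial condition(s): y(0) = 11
Recurrence: y(n) = y(n-1) + 5, initial: y(0) = 11.
Each step adds 5, so y(n) = y(0) + 5n = 5n + 11.

y(n) = 5n + 11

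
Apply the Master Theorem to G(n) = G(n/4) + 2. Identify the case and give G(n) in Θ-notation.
Master Theorem template: G(n) = a·G(n/b) + f(n).
Here: a=1, b=4, f(n)=2
Compute log_b(a) = log_4(1) = 0.
f(n) = 2 = Θ(1). Case 2: G(n) = Θ(log n).

Case 2: G(n) = Θ(log n)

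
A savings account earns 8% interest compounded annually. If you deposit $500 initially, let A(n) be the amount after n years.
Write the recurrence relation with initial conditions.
Each year the balance grows by 8%, i.e. is multiplied by 1 + 8/100 = 1.08, so A(n) = 1.08 × A(n-1). The initial deposit gives A(0) = 500.
Unrolling gives the closed form A(n) = 500 × (1.08)ⁿ.

A(n) = 1.08 × A(n-1), A(0) = 500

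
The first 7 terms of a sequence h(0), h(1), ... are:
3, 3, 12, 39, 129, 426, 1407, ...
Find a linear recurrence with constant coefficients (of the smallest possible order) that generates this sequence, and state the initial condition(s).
Look for the lowest-order linear relation among consecutive terms.
Observation: h(n) - 3·h(n-1) - (1)·h(n-2) = 0 holds for the shown terms, and no order-1 relation h(n) = α·h(n-1) + β fits.
Check at n=3: 3·12 + (1)·3 = 39. ✓

h(n) = 3h(n-1) + h(n-2), h(0) = 3, h(1) = 3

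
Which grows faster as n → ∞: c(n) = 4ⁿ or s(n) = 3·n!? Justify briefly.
Comparing growth rates:
Growth-rate hierarchy: log n ≺ any polynomial ≺ any exponential cⁿ (c>1) ≺ n! ≺ nⁿ.
factorial dominates exponential base 4 asymptotically.

s(n) grows faster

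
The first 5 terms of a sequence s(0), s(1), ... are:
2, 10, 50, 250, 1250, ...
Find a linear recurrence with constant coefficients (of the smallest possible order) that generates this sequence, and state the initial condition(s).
Look for the lowest-order linear relation among consecutive terms.
Observation: each term is 5× the previous.
Check at n=2: 5·10 = 50. ✓

s(n) = 5 × s(n-1), s(0) = 2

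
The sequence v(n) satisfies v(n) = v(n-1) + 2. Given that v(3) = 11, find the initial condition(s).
v(3) = v(0) + 3·2, so v(0) = 11 - 6 = 5.

v(0) = 5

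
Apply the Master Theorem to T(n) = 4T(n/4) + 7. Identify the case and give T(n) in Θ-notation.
Master Theorem template: T(n) = a·T(n/b) + f(n).
Here: a=4, b=4, f(n)=7
Compute log_b(a) = log_4(4) = 1.
f(n) = 7 = O(n^(1-ε)) with ε = 1. Case 1: T(n) = Θ(n^log_b(a)) = Θ(n).

Case 1: T(n) = Θ(n)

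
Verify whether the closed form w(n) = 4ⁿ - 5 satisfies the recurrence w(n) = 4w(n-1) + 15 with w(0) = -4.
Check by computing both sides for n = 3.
From the recurrence with w(0) = -4:
  w(0) = -4, w(1) = -1, w(2) = 11, w(3) = 59
  so the recurrence gives w(3) = 59.
From the proposed closed form w(n) = 4ⁿ - 5:
  w(3) = 59.
Both sides give 59 at n = 3, and the initial condition(s) match, so the closed form is consistent.

Yes, the closed form is correct.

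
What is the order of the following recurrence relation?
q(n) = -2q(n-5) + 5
The order is the largest lag k for which q(n-k) appears. Here the deepest term is q(n-5) (the 5 term is non-homogeneous and does not affect the order), so the order is 5.

Order 5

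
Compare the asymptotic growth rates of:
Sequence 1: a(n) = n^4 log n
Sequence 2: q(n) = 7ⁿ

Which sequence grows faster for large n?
Comparing growth rates:
Growth-rate hierarchy: log n ≺ any polynomial ≺ any exponential cⁿ (c>1) ≺ n! ≺ nⁿ.
exponential base 7 dominates polynomial degree 4 (with log factor) asymptotically.

q(n) grows faster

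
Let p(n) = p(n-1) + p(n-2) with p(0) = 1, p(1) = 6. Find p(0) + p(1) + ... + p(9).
Computing the sequence terms: 1, 6, 7, 13, 20, 33, 53, 86, 139, 225
Adding these values together:

583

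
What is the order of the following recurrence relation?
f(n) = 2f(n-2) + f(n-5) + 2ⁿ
The order is the largest lag k for which f(n-k) appears. Here the deepest term is f(n-5) (the 2ⁿ term is non-homogeneous and does not affect the order), so the order is 5.

Order 5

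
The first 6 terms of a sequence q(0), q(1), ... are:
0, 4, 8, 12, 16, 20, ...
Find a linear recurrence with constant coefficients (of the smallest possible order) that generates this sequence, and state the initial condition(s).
Look for the lowest-order linear relation among consecutive terms.
Observation: consecutive differences are constant (= 4).
Check at n=2: 1·4 + 4 = 8. ✓

q(n) = q(n-1) + 4, q(0) = 0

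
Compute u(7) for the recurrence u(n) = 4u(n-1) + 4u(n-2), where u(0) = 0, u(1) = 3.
Computing the sequence terms:
0, 3, 12, 60, 288, 1392, 6720, 32448

32448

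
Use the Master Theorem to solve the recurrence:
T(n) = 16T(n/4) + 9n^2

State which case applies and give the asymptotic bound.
Master Theorem template: T(n) = a·T(n/b) + f(n).
Here: a=16, b=4, f(n)=9n^2
Compute log_b(a) = log_4(16) = 2.
f(n) = 9n^2 = Θ(n^2). Case 2: T(n) = Θ(n^2 log n).

Case 2: T(n) = Θ(n^2 log n)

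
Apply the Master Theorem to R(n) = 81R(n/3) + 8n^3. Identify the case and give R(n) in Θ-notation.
Master Theorem template: R(n) = a·R(n/b) + f(n).
Here: a=81, b=3, f(n)=8n^3
Compute log_b(a) = log_3(81) = 4.
f(n) = 8n^3 = O(n^(4-ε)) with ε = 1. Case 1: R(n) = Θ(n^log_b(a)) = Θ(n^4).

Case 1: R(n) = Θ(n^4)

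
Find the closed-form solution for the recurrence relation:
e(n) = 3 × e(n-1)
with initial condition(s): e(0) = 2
Recurrence: e(n) = 3 × e(n-1), initial: e(0) = 2.
Each term is 3 times the previous, so this is geometric with ratio 3. After n steps: e(n) = e(0)·3ⁿ = 2·3ⁿ.

e(n) = 2·3ⁿ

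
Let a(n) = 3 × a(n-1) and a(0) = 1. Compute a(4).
Computing step by step:
a(0) = 1
a(1) = 3 × 1 = 3
a(2) = 3 × 3 = 9
a(3) = 3 × 9 = 27
a(4) = 3 × 27 = 81

81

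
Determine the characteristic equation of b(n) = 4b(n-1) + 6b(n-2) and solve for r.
Substitute b(n) = rⁿ and divide through by rⁿ⁻²: r² - 4r - 6 = 0
Discriminant: 4² + 4·6 = 40, not a perfect square, so by the quadratic formula r = (4 ± √40)/2.
General solution: b(n) = A·r₁ⁿ + B·r₂ⁿ where r₁,r₂ = (4 ± √40)/2

Characteristic: r² - 4r - 6 = 0, Roots: r = (4 ± √40)/2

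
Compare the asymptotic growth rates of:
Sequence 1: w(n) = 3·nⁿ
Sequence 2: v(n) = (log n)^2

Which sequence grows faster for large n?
Comparing growth rates:
Growth-rate hierarchy: log n ≺ any polynomial ≺ any exponential cⁿ (c>1) ≺ n! ≺ nⁿ.
super-exponential nⁿ dominates polylogarithmic (log n)^2 asymptotically.

w(n) grows faster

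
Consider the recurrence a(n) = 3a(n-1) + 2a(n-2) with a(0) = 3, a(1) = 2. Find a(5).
Computing the sequence terms:
3, 2, 12, 40, 144, 512

512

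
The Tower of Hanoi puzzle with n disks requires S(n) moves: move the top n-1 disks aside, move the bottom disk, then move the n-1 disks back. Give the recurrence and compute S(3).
Moving n disks = move the top n-1 disks aside (S(n-1) moves) + move the largest disk (1 move) + move the n-1 disks back on top (S(n-1) moves), so S(n) = 2S(n-1) + 1, with S(1) = 1 (a single disk takes one move).
First terms: 1, 3, 7, … — each is one less than a power of 2. Indeed S(n) + 1 = 2(S(n-1) + 1) with S(1) + 1 = 2, so S(n) + 1 = 2ⁿ and S(n) = 2ⁿ - 1.
Hence S(3) = 2^3 - 1 = 8 - 1 = 7.

S(n) = 2S(n-1) + 1, S(1) = 1; S(3) = 7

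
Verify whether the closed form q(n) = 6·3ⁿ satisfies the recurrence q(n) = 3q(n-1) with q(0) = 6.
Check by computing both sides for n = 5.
From the recurrence with q(0) = 6:
  q(0) = 6, q(1) = 18, q(2) = 54, q(3) = 162, q(4) = 486, q(5) = 1458
  so the recurrence gives q(5) = 1458.
From the proposed closed form q(n) = 6·3ⁿ:
  q(5) = 1458.
Both sides give 1458 at n = 5, and the initial condition(s) match, so the closed form is consistent.

Yes, the closed form is correct.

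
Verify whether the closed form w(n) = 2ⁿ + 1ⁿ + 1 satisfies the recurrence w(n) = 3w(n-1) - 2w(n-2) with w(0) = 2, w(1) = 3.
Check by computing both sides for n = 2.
From the recurrence with w(0) = 2, w(1) = 3:
  w(0) = 2, w(1) = 3, w(2) = 5
  so the recurrence gives w(2) = 5.
From the proposed closed form w(n) = 2ⁿ + 1ⁿ + 1:
  w(2) = 6.
The recurrence gives 5 but the closed form gives 6, so the closed form does not satisfy the recurrence.

No, the closed form is incorrect.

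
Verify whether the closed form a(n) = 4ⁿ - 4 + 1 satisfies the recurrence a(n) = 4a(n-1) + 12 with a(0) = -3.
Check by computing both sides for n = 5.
From the recurrence with a(0) = -3:
  a(0) = -3, a(1) = 0, a(2) = 12, a(3) = 60, a(4) = 252, a(5) = 1020
  so the recurrence gives a(5) = 1020.
From the proposed closed form a(n) = 4ⁿ - 4 + 1:
  a(5) = 1021.
The recurrence gives 1020 but the closed form gives 1021, so the closed form does not satisfy the recurrence.

No, the closed form is incorrect.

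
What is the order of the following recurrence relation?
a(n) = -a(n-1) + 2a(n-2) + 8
The order is the largest lag k for which a(n-k) appears. Here the deepest term is a(n-2) (the 8 term is non-homogeneous and does not affect the order), so the order is 2.

Order 2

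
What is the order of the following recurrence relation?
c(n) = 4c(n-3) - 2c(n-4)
The order is the largest lag k for which c(n-k) appears. Here the deepest term is c(n-4), so the order is 4.

Order 4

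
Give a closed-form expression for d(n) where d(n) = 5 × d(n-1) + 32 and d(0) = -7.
Recurrence: d(n) = 5 × d(n-1) + 32, initial: d(0) = -7.
Try d(n) = A·5ⁿ + C. Substituting: A·5ⁿ + C = 5(A·5ⁿ⁻¹ + C) + 32 = A·5ⁿ + 5C + 32, so C = 5C + 32, giving C = -8. Then d(0) = A - 8 = -7 gives A = 1.

d(n) = 5ⁿ - 8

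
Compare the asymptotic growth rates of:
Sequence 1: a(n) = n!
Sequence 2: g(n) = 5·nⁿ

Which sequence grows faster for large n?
Comparing growth rates:
Growth-rate hierarchy: log n ≺ any polynomial ≺ any exponential cⁿ (c>1) ≺ n! ≺ nⁿ.
super-exponential nⁿ dominates factorial asymptotically.

g(n) grows faster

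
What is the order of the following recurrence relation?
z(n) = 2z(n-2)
The order is the largest lag k for which z(n-k) appears. Here the deepest term is z(n-2), so the order is 2.

Order 2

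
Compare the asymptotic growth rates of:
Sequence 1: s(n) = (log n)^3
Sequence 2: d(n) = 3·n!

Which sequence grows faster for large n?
Comparing growth rates:
Growth-rate hierarchy: log n ≺ any polynomial ≺ any exponential cⁿ (c>1) ≺ n! ≺ nⁿ.
factorial dominates polylogarithmic (log n)^3 asymptotically.

d(n) grows faster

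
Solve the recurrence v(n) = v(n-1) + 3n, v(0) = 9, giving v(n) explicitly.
Recurrence: v(n) = v(n-1) + 3n, initial: v(0) = 9.
Telescoping: v(n) = v(0) + 3·Σᵢ₌₁ⁿ i = 9 + 3·n(n+1)/2.

v(n) = 3·n(n+1)/2 + 9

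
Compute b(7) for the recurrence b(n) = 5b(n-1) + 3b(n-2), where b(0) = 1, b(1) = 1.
Computing the sequence terms:
1, 1, 8, 43, 239, 1324, 7337, 40657

40657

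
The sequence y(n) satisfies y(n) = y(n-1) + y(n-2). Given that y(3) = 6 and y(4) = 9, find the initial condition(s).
Work backwards using y(k) = y(k+2) - y(k+1):
y(2) = y(4) - y(3) = 9 - 6 = 3
y(1) = y(3) - y(2) = 6 - 3 = 3
y(0) = y(2) - y(1) = 3 - 3 = 0

y(0) = 0, y(1) = 3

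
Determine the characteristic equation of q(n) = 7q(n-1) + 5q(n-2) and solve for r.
Substitute q(n) = rⁿ and divide through by rⁿ⁻²: r² - 7r - 5 = 0
Discriminant: 7² + 4·5 = 69, not a perfect square, so by the quadratic formula r = (7 ± √69)/2.
General solution: q(n) = A·r₁ⁿ + B·r₂ⁿ where r₁,r₂ = (7 ± √69)/2

Characteristic: r² - 7r - 5 = 0, Roots: r = (7 ± √69)/2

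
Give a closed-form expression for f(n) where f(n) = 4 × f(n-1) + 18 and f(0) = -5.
Recurrence: f(n) = 4 × f(n-1) + 18, initial: f(0) = -5.
Try f(n) = A·4ⁿ + C. Substituting: A·4ⁿ + C = 4(A·4ⁿ⁻¹ + C) + 18 = A·4ⁿ + 4C + 18, so C = 4C + 18, giving C = -6. Then f(0) = A - 6 = -5 gives A = 1.

f(n) = 4ⁿ - 6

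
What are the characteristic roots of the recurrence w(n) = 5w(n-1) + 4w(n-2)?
Substitute w(n) = rⁿ and divide through by rⁿ⁻²: r² - 5r - 4 = 0
Discriminant: 5² + 4·4 = 41, not a perfect square, so by the quadratic formula r = (5 ± √41)/2.
General solution: w(n) = A·r₁ⁿ + B·r₂ⁿ where r₁,r₂ = (5 ± √41)/2

Characteristic: r² - 5r - 4 = 0, Roots: r = (5 ± √41)/2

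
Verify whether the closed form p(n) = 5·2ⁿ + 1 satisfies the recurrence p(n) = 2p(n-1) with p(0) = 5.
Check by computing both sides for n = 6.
From the recurrence with p(0) = 5:
  p(0) = 5, p(1) = 10, p(2) = 20, p(3) = 40, p(4) = 80, p(5) = 160, p(6) = 320
  so the recurrence gives p(6) = 320.
From the proposed closed form p(n) = 5·2ⁿ + 1:
  p(6) = 321.
The recurrence gives 320 but the closed form gives 321, so the closed form does not satisfy the recurrence.

No, the closed form is incorrect.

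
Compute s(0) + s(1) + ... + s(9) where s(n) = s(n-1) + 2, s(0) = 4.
Computing the sequence terms: 4, 6, 8, 10, 12, 14, 16, 18, 20, 22
Adding these values together:

130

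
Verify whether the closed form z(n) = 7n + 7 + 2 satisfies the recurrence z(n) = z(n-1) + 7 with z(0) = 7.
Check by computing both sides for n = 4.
From the recurrence with z(0) = 7:
  z(0) = 7, z(1) = 14, z(2) = 21, z(3) = 28, z(4) = 35
  so the recurrence gives z(4) = 35.
From the proposed closed form z(n) = 7n + 7 + 2:
  z(4) = 37.
The recurrence gives 35 but the closed form gives 37, so the closed form does not satisfy the recurrence.

No, the closed form is incorrect.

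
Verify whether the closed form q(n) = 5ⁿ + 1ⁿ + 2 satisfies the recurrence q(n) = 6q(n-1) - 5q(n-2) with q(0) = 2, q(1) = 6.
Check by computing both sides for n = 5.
From the recurrence with q(0) = 2, q(1) = 6:
  q(0) = 2, q(1) = 6, q(2) = 26, q(3) = 126, q(4) = 626, q(5) = 3126
  so the recurrence gives q(5) = 3126.
From the proposed closed form q(n) = 5ⁿ + 1ⁿ + 2:
  q(5) = 3128.
The recurrence gives 3126 but the closed form gives 3128, so the closed form does not satisfy the recurrence.

No, the closed form is incorrect.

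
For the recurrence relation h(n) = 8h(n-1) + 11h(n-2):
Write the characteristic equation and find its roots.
Substitute h(n) = rⁿ and divide through by rⁿ⁻²: r² - 8r - 11 = 0
Discriminant: 8² + 4·11 = 108, not a perfect square, so by the quadratic formula r = (8 ± √108)/2.
General solution: h(n) = A·r₁ⁿ + B·r₂ⁿ where r₁,r₂ = (8 ± √108)/2

Characteristic: r² - 8r - 11 = 0, Roots: r = (8 ± √108)/2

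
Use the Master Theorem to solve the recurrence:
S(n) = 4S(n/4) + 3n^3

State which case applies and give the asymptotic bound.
Master Theorem template: S(n) = a·S(n/b) + f(n).
Here: a=4, b=4, f(n)=3n^3
Compute log_b(a) = log_4(4) = 1.
f(n) = 3n^3 = Ω(n^(1+ε)) with ε = 2, and the regularity condition holds (a·f(n/b) = (a/b^3)·f(n) with a/b^3 = 4^-2 < 1). Case 3: S(n) = Θ(f(n)) = Θ(n^3).

Case 3: S(n) = Θ(n^3)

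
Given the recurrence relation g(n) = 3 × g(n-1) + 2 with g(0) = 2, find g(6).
Computing step by step:
g(0) = 2
g(1) = 3 × 2 + 2 = 8
g(2) = 3 × 8 + 2 = 26
g(3) = 3 × 26 + 2 = 80
g(4) = 3 × 80 + 2 = 242
g(5) = 3 × 242 + 2 = 728
g(6) = 3 × 728 + 2 = 2186

2186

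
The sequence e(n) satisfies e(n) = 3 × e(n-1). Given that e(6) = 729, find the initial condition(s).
In general e(n) = 3ⁿ · e(0). At n = 6: e(0) = e(6) / 3^6 = 729 / 729 = 1.

e(0) = 1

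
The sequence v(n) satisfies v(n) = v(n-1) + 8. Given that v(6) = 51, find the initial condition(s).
v(6) = v(0) + 6·8, so v(0) = 51 - 48 = 3.

v(0) = 3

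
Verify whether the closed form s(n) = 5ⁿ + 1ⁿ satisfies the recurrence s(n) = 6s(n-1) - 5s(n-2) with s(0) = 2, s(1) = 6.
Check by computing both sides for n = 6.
From the recurrence with s(0) = 2, s(1) = 6:
  s(0) = 2, s(1) = 6, s(2) = 26, s(3) = 126, s(4) = 626, s(5) = 3126, s(6) = 15626
  so the recurrence gives s(6) = 15626.
From the proposed closed form s(n) = 5ⁿ + 1ⁿ:
  s(6) = 15626.
Both sides give 15626 at n = 6, and the initial condition(s) match, so the closed form is consistent.

Yes, the closed form is correct.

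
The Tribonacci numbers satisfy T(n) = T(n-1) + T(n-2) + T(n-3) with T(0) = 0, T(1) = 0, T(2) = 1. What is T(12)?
Computing the sequence terms:
0, 0, 1, 1, 2, 4, 7, 13, 24, 44, 81, 149, 274

274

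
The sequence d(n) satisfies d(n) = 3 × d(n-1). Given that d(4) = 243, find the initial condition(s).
In general d(n) = 3ⁿ · d(0). At n = 4: d(0) = d(4) / 3^4 = 243 / 81 = 3.

d(0) = 3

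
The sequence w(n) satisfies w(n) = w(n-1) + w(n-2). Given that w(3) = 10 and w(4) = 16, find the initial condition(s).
Work backwards using w(k) = w(k+2) - w(k+1):
w(2) = w(4) - w(3) = 16 - 10 = 6
w(1) = w(3) - w(2) = 10 - 6 = 4
w(0) = w(2) - w(1) = 6 - 4 = 2

w(0) = 2, w(1) = 4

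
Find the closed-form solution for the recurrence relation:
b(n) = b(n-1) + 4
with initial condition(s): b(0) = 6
Recurrence: b(n) = b(n-1) + 4, initial: b(0) = 6.
Each step adds 4, so b(n) = b(0) + 4n = 4n + 6.

b(n) = 4n + 6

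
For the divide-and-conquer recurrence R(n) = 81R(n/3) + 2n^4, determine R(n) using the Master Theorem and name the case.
Master Theorem template: R(n) = a·R(n/b) + f(n).
Here: a=81, b=3, f(n)=2n^4
Compute log_b(a) = log_3(81) = 4.
f(n) = 2n^4 = Θ(n^4). Case 2: R(n) = Θ(n^4 log n).

Case 2: R(n) = Θ(n^4 log n)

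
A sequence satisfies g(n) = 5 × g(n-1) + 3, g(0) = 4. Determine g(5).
Computing step by step:
g(0) = 4
g(1) = 5 × 4 + 3 = 23
g(2) = 5 × 23 + 3 = 118
g(3) = 5 × 118 + 3 = 593
g(4) = 5 × 593 + 3 = 2968
g(5) = 5 × 2968 + 3 = 14843

14843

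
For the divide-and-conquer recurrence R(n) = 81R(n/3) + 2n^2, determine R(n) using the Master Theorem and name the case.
Master Theorem template: R(n) = a·R(n/b) + f(n).
Here: a=81, b=3, f(n)=2n^2
Compute log_b(a) = log_3(81) = 4.
f(n) = 2n^2 = O(n^(4-ε)) with ε = 2. Case 1: R(n) = Θ(n^log_b(a)) = Θ(n^4).

Case 1: R(n) = Θ(n^4)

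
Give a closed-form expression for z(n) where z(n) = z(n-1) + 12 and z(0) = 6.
Recurrence: z(n) = z(n-1) + 12, initial: z(0) = 6.
Each step adds 12, so z(n) = z(0) + 12n = 12n + 6.

z(n) = 12n + 6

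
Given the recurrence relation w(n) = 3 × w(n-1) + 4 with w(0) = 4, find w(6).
Computing step by step:
w(0) = 4
w(1) = 3 × 4 + 4 = 16
w(2) = 3 × 16 + 4 = 52
w(3) = 3 × 52 + 4 = 160
w(4) = 3 × 160 + 4 = 484
w(5) = 3 × 484 + 4 = 1456
w(6) = 3 × 1456 + 4 = 4372

4372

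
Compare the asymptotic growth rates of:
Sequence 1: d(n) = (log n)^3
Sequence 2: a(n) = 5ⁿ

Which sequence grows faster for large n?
Comparing growth rates:
Growth-rate hierarchy: log n ≺ any polynomial ≺ any exponential cⁿ (c>1) ≺ n! ≺ nⁿ.
exponential base 5 dominates polylogarithmic (log n)^3 asymptotically.

a(n) grows faster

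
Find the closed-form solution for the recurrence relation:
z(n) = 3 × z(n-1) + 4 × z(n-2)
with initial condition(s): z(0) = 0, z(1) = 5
Recurrence: z(n) = 3 × z(n-1) + 4 × z(n-2), initial: z(0) = 0, z(1) = 5.
Characteristic equation: r² - 3r - 4 = 0, which factors as (r - 4)(r + 1) = 0, so r = 4, -1. General solution z(n) = A·4ⁿ + B·(-1)ⁿ. From z(0) = 0: A + B = 0. From z(1) = 5: 4A - 1B = 5. Solving gives A = 1, B = -1.

z(n) = 4ⁿ - (-1)ⁿ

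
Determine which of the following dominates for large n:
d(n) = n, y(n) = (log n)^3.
Comparing growth rates:
Growth-rate hierarchy: log n ≺ any polynomial ≺ any exponential cⁿ (c>1) ≺ n! ≺ nⁿ.
polynomial degree 1 dominates polylogarithmic (log n)^3 asymptotically.

d(n) grows faster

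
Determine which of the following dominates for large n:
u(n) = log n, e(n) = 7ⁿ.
Comparing growth rates:
Growth-rate hierarchy: log n ≺ any polynomial ≺ any exponential cⁿ (c>1) ≺ n! ≺ nⁿ.
exponential base 7 dominates logarithmic asymptotically.

e(n) grows faster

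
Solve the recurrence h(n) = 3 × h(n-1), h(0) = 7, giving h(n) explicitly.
Recurrence: h(n) = 3 × h(n-1), initial: h(0) = 7.
Each term is 3 times the previous, so this is geometric with ratio 3. After n steps: h(n) = h(0)·3ⁿ = 7·3ⁿ.

h(n) = 7·3ⁿ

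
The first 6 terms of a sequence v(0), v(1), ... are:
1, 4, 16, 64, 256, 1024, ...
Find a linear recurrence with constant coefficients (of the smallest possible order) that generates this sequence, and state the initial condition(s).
Look for the lowest-order linear relation among consecutive terms.
Observation: each term is 4× the previous.
Check at n=2: 4·4 = 16. ✓

v(n) = 4 × v(n-1), v(0) = 1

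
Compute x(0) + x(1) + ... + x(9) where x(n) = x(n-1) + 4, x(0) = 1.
Computing the sequence terms: 1, 5, 9, 13, 17, 21, 25, 29, 33, 37
Adding these values together:

190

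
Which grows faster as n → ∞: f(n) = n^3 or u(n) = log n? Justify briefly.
Comparing growth rates:
Growth-rate hierarchy: log n ≺ any polynomial ≺ any exponential cⁿ (c>1) ≺ n! ≺ nⁿ.
polynomial degree 3 dominates logarithmic asymptotically.

f(n) grows faster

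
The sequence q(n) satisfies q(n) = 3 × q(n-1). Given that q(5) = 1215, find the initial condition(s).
In general q(n) = 3ⁿ · q(0). At n = 5: q(0) = q(5) / 3^5 = 1215 / 243 = 5.

q(0) = 5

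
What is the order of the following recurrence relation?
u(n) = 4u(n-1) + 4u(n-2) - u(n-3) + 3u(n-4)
The order is the largest lag k for which u(n-k) appears. Here the deepest term is u(n-4), so the order is 4.

Order 4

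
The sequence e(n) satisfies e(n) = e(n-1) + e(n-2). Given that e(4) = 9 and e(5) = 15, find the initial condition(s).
Work backwards using e(k) = e(k+2) - e(k+1):
e(3) = e(5) - e(4) = 15 - 9 = 6
e(2) = e(4) - e(3) = 9 - 6 = 3
e(1) = e(3) - e(2) = 6 - 3 = 3
e(0) = e(2) - e(1) = 3 - 3 = 0

e(0) = 0, e(1) = 3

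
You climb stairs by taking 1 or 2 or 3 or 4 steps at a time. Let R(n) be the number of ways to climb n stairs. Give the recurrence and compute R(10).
Condition on the size of the last step (1 to 4): before it there were n-1, …, n-4 stairs climbed, and these cases are disjoint, so R(n) = R(n-1) + R(n-2) + R(n-3) + R(n-4) (order-4 linear recurrence).
Initial conditions by direct count (compositions of i into parts ≤ 4): R(1) = 1; R(2) = 2; R(3) = 4; R(4) = 8.
Iterating the recurrence: R(5) = 15, R(6) = 29, R(7) = 56, R(8) = 108, R(9) = 208, R(10) = 401.

R(n) = R(n-1) + R(n-2) + R(n-3) + R(n-4), R(1) = 1, R(2) = 2, R(3) = 4, R(4) = 8; R(10) = 401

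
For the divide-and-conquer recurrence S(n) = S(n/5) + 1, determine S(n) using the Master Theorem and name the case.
Master Theorem template: S(n) = a·S(n/b) + f(n).
Here: a=1, b=5, f(n)=1
Compute log_b(a) = log_5(1) = 0.
f(n) = 1 = Θ(1). Case 2: S(n) = Θ(log n).

Case 2: S(n) = Θ(log n)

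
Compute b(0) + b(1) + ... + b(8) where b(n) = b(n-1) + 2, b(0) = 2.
Computing the sequence terms: 2, 4, 6, 8, 10, 12, 14, 16, 18
Adding these values together:

90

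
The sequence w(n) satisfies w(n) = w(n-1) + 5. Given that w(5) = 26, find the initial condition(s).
w(5) = w(0) + 5·5, so w(0) = 26 - 25 = 1.

w(0) = 1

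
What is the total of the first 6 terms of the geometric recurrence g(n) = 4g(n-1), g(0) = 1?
Computing the sequence terms: 1, 4, 16, 64, 256, 1024
Adding these values together:

1365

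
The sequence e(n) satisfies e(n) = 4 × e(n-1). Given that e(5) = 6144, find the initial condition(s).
In general e(n) = 4ⁿ · e(0). At n = 5: e(0) = e(5) / 4^5 = 6144 / 1024 = 6.

e(0) = 6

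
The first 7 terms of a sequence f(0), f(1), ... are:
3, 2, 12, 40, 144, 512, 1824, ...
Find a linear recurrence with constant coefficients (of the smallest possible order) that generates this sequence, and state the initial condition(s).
Look for the lowest-order linear relation among consecutive terms.
Observation: f(n) - 3·f(n-1) - (2)·f(n-2) = 0 holds for the shown terms, and no order-1 relation f(n) = α·f(n-1) + β fits.
Check at n=3: 3·12 + (2)·2 = 40. ✓

f(n) = 3f(n-1) + 2f(n-2), f(0) = 3, f(1) = 2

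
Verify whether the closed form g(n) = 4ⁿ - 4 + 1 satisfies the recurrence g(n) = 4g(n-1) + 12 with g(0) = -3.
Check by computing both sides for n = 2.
From the recurrence with g(0) = -3:
  g(0) = -3, g(1) = 0, g(2) = 12
  so the recurrence gives g(2) = 12.
From the proposed closed form g(n) = 4ⁿ - 4 + 1:
  g(2) = 13.
The recurrence gives 12 but the closed form gives 13, so the closed form does not satisfy the recurrence.

No, the closed form is incorrect.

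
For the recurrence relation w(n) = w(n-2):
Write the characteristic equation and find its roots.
Substitute w(n) = rⁿ and divide through by rⁿ⁻²: r² - 1 = 0
Factor: (r - 1)(r + 1) = 0, so r = 1, -1.
General solution: w(n) = A·1ⁿ + B·(-1)ⁿ

Characteristic: r² - 1 = 0, Roots: r = 1, -1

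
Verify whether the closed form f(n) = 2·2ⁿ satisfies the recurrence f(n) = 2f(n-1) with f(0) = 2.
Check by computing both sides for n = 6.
From the recurrence with f(0) = 2:
  f(0) = 2, f(1) = 4, f(2) = 8, f(3) = 16, f(4) = 32, f(5) = 64, f(6) = 128
  so the recurrence gives f(6) = 128.
From the proposed closed form f(n) = 2·2ⁿ:
  f(6) = 128.
Both sides give 128 at n = 6, and the initial condition(s) match, so the closed form is consistent.

Yes, the closed form is correct.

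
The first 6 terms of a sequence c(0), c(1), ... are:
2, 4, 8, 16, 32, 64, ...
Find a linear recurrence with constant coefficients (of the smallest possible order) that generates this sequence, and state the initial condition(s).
Look for the lowest-order linear relation among consecutive terms.
Observation: each term is 2× the previous.
Check at n=2: 2·4 = 8. ✓

c(n) = 2 × c(n-1), c(0) = 2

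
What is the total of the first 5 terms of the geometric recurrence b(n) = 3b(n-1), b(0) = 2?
Computing the sequence terms: 2, 6, 18, 54, 162
Adding these values together:

242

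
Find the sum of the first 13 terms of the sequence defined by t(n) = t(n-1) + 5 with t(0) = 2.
Computing the sequence terms: 2, 7, 12, 17, 22, 27, 32, 37, 42, 47, 52, 57, 62
Adding these values together:

416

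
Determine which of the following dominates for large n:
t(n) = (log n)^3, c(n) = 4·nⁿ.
Comparing growth rates:
Growth-rate hierarchy: log n ≺ any polynomial ≺ any exponential cⁿ (c>1) ≺ n! ≺ nⁿ.
super-exponential nⁿ dominates polylogarithmic (log n)^3 asymptotically.

c(n) grows faster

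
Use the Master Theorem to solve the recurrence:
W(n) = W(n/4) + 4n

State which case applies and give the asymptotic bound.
Master Theorem template: W(n) = a·W(n/b) + f(n).
Here: a=1, b=4, f(n)=4n
Compute log_b(a) = log_4(1) = 0.
f(n) = 4n = Ω(n^(0+ε)) with ε = 1, and the regularity condition holds (a·f(n/b) = (a/b^1)·f(n) with a/b^1 = 4^-1 < 1). Case 3: W(n) = Θ(f(n)) = Θ(n).

Case 3: W(n) = Θ(n)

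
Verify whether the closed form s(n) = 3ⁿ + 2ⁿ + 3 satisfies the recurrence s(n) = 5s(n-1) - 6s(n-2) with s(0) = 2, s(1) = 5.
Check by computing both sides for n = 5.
From the recurrence with s(0) = 2, s(1) = 5:
  s(0) = 2, s(1) = 5, s(2) = 13, s(3) = 35, s(4) = 97, s(5) = 275
  so the recurrence gives s(5) = 275.
From the proposed closed form s(n) = 3ⁿ + 2ⁿ + 3:
  s(5) = 278.
The recurrence gives 275 but the closed form gives 278, so the closed form does not satisfy the recurrence.

No, the closed form is incorrect.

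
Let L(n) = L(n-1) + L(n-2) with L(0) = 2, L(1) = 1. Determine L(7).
Computing the sequence terms:
2, 1, 3, 4, 7, 11, 18, 29

29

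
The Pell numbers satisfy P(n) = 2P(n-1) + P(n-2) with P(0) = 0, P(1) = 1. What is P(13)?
Computing the sequence terms:
0, 1, 2, 5, 12, 29, 70, 169, 408, 985, 2378, 5741, 13860, 33461

33461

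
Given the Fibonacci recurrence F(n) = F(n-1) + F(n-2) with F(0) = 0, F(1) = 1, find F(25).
Computing the sequence terms:
0, 1, 1, 2, 3, 5, 8, 13, 21, 34, 55, 89, 144, 233, 377, 610, 987, 1597, 2584, 4181, 6765, 10946, 17711, 28657, 46368, 75025

75025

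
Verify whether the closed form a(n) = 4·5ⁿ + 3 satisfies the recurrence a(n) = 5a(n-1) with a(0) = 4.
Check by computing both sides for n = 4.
From the recurrence with a(0) = 4:
  a(0) = 4, a(1) = 20, a(2) = 100, a(3) = 500, a(4) = 2500
  so the recurrence gives a(4) = 2500.
From the proposed closed form a(n) = 4·5ⁿ + 3:
  a(4) = 2503.
The recurrence gives 2500 but the closed form gives 2503, so the closed form does not satisfy the recurrence.

No, the closed form is incorrect.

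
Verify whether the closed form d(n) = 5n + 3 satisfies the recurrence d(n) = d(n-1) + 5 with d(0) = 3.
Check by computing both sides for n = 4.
From the recurrence with d(0) = 3:
  d(0) = 3, d(1) = 8, d(2) = 13, d(3) = 18, d(4) = 23
  so the recurrence gives d(4) = 23.
From the proposed closed form d(n) = 5n + 3:
  d(4) = 23.
Both sides give 23 at n = 4, and the initial condition(s) match, so the closed form is consistent.

Yes, the closed form is correct.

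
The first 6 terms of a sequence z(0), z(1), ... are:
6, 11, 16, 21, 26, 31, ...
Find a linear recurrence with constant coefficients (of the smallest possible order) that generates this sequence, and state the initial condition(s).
Look for the lowest-order linear relation among consecutive terms.
Observation: consecutive differences are constant (= 5).
Check at n=2: 1·11 + 5 = 16. ✓

z(n) = z(n-1) + 5, z(0) = 6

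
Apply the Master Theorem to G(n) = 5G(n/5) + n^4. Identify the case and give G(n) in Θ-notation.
Master Theorem template: G(n) = a·G(n/b) + f(n).
Here: a=5, b=5, f(n)=n^4
Compute log_b(a) = log_5(5) = 1.
f(n) = n^4 = Ω(n^(1+ε)) with ε = 3, and the regularity condition holds (a·f(n/b) = (a/b^4)·f(n) with a/b^4 = 5^-3 < 1). Case 3: G(n) = Θ(f(n)) = Θ(n^4).

Case 3: G(n) = Θ(n^4)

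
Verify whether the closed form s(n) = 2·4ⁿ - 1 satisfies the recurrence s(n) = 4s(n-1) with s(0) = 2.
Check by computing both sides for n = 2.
From the recurrence with s(0) = 2:
  s(0) = 2, s(1) = 8, s(2) = 32
  so the recurrence gives s(2) = 32.
From the proposed closed form s(n) = 2·4ⁿ - 1:
  s(2) = 31.
The recurrence gives 32 but the closed form gives 31, so the closed form does not satisfy the recurrence.

No, the closed form is incorrect.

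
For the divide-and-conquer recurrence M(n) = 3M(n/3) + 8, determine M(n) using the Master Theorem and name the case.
Master Theorem template: M(n) = a·M(n/b) + f(n).
Here: a=3, b=3, f(n)=8
Compute log_b(a) = log_3(3) = 1.
f(n) = 8 = O(n^(1-ε)) with ε = 1. Case 1: M(n) = Θ(n^log_b(a)) = Θ(n).

Case 1: M(n) = Θ(n)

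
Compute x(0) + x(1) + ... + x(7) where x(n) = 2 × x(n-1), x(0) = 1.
Computing the sequence terms: 1, 2, 4, 8, 16, 32, 64, 128
Adding these values together:

255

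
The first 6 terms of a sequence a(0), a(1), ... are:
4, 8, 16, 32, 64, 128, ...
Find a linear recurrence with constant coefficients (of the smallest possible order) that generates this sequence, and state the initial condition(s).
Look for the lowest-order linear relation among consecutive terms.
Observation: each term is 2× the previous.
Check at n=2: 2·8 = 16. ✓

a(n) = 2 × a(n-1), a(0) = 4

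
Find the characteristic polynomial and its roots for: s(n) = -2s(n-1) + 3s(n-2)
Substitute s(n) = rⁿ and divide through by rⁿ⁻²: r² + 2r - 3 = 0
Factor: (r - 1)(r + 3) = 0, so r = 1, -3.
General solution: s(n) = A·1ⁿ + B·(-3)ⁿ

Characteristic: r² + 2r - 3 = 0, Roots: r = 1, -3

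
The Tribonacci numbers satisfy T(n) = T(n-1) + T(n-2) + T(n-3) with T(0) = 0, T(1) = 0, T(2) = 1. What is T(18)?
Computing the sequence terms:
0, 0, 1, 1, 2, 4, 7, 13, 24, 44, 81, 149, 274, 504, 927, 1705, 3136, 5768, 10609

10609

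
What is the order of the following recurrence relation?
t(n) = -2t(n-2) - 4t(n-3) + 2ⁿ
The order is the largest lag k for which t(n-k) appears. Here the deepest term is t(n-3) (the 2ⁿ term is non-homogeneous and does not affect the order), so the order is 3.

Order 3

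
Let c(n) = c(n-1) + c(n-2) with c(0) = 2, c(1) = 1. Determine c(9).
Computing the sequence terms:
2, 1, 3, 4, 7, 11, 18, 29, 47, 76

76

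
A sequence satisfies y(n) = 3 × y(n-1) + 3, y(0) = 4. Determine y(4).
Computing step by step:
y(0) = 4
y(1) = 3 × 4 + 3 = 15
y(2) = 3 × 15 + 3 = 48
y(3) = 3 × 48 + 3 = 147
y(4) = 3 × 147 + 3 = 444

444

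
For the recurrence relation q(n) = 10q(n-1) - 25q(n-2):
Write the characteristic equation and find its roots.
Substitute q(n) = rⁿ and divide through by rⁿ⁻²: r² - 10r + 25 = 0
Factor: (r - 5)² = 0, so r = 5 (double root).
General solution: q(n) = (A + Bn)·5ⁿ

Characteristic: r² - 10r + 25 = 0, Roots: r = 5 (double root)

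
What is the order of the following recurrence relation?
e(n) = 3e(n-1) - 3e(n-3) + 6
The order is the largest lag k for which e(n-k) appears. Here the deepest term is e(n-3) (the 6 term is non-homogeneous and does not affect the order), so the order is 3.

Order 3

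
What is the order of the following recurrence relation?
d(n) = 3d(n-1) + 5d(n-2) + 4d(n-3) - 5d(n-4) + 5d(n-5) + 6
The order is the largest lag k for which d(n-k) appears. Here the deepest term is d(n-5) (the 6 term is non-homogeneous and does not affect the order), so the order is 5.

Order 5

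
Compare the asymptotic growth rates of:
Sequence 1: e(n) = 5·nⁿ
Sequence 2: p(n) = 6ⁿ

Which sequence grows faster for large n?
Comparing growth rates:
Growth-rate hierarchy: log n ≺ any polynomial ≺ any exponential cⁿ (c>1) ≺ n! ≺ nⁿ.
super-exponential nⁿ dominates exponential base 6 asymptotically.

e(n) grows faster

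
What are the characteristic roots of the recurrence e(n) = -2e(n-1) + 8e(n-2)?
Substitute e(n) = rⁿ and divide through by rⁿ⁻²: r² + 2r - 8 = 0
Factor: (r + 4)(r - 2) = 0, so r = -4, 2.
General solution: e(n) = A·(-4)ⁿ + B·2ⁿ

Characteristic: r² + 2r - 8 = 0, Roots: r = -4, 2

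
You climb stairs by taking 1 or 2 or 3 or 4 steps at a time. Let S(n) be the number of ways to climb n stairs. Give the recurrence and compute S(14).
Condition on the size of the last step (1 to 4): before it there were n-1, …, n-4 stairs climbed, and these cases are disjoint, so S(n) = S(n-1) + S(n-2) + S(n-3) + S(n-4) (order-4 linear recurrence).
Initial conditions by direct count (compositions of i into parts ≤ 4): S(1) = 1; S(2) = 2; S(3) = 4; S(4) = 8.
Iterating the recurrence: S(5) = 15, S(6) = 29, S(7) = 56, S(8) = 108, S(9) = 208, S(10) = 401, S(11) = 773, S(12) = 1490, S(13) = 2872, S(14) = 5536.

S(n) = S(n-1) + S(n-2) + S(n-3) + S(n-4), S(1) = 1, S(2) = 2, S(3) = 4, S(4) = 8; S(14) = 5536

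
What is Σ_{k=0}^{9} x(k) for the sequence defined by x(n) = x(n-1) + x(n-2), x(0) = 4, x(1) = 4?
Computing the sequence terms: 4, 4, 8, 12, 20, 32, 52, 84, 136, 220
Adding these values together:

572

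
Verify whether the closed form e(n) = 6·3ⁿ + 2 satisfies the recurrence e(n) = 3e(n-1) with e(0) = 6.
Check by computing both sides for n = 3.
From the recurrence with e(0) = 6:
  e(0) = 6, e(1) = 18, e(2) = 54, e(3) = 162
  so the recurrence gives e(3) = 162.
From the proposed closed form e(n) = 6·3ⁿ + 2:
  e(3) = 164.
The recurrence gives 162 but the closed form gives 164, so the closed form does not satisfy the recurrence.

No, the closed form is incorrect.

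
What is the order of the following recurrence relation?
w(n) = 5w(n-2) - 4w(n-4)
The order is the largest lag k for which w(n-k) appears. Here the deepest term is w(n-4), so the order is 4.

Order 4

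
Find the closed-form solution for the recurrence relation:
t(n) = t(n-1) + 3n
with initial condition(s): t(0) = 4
Recurrence: t(n) = t(n-1) + 3n, initial: t(0) = 4.
Telescoping: t(n) = t(0) + 3·Σᵢ₌₁ⁿ i = 4 + 3·n(n+1)/2.

t(n) = 3·n(n+1)/2 + 4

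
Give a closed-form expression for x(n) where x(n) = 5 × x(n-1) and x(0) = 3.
Recurrence: x(n) = 5 × x(n-1), initial: x(0) = 3.
Each term is 5 times the previous, so this is geometric with ratio 5. After n steps: x(n) = x(0)·5ⁿ = 3·5ⁿ.

x(n) = 3·5ⁿ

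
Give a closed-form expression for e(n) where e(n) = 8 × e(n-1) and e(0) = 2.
Recurrence: e(n) = 8 × e(n-1), initial: e(0) = 2.
Each term is 8 times the previous, so this is geometric with ratio 8. After n steps: e(n) = e(0)·8ⁿ = 2·8ⁿ.

e(n) = 2·8ⁿ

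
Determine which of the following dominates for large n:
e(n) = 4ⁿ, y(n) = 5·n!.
Comparing growth rates:
Growth-rate hierarchy: log n ≺ any polynomial ≺ any exponential cⁿ (c>1) ≺ n! ≺ nⁿ.
factorial dominates exponential base 4 asymptotically.

y(n) grows faster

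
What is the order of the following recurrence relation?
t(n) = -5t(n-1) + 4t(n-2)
The order is the largest lag k for which t(n-k) appears. Here the deepest term is t(n-2), so the order is 2.

Order 2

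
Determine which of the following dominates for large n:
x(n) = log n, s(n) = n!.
Comparing growth rates:
Growth-rate hierarchy: log n ≺ any polynomial ≺ any exponential cⁿ (c>1) ≺ n! ≺ nⁿ.
factorial dominates logarithmic asymptotically.

s(n) grows faster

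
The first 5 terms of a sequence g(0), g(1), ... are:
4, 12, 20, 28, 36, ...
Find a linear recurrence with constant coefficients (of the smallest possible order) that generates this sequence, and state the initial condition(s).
Look for the lowest-order linear relation among consecutive terms.
Observation: consecutive differences are constant (= 8).
Check at n=2: 1·12 + 8 = 20. ✓

g(n) = g(n-1) + 8, g(0) = 4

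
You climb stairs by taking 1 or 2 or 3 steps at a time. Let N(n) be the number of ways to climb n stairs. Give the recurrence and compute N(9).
Condition on the size of the last step (1 to 3): before it there were n-1, …, n-3 stairs climbed, and these cases are disjoint, so N(n) = N(n-1) + N(n-2) + N(n-3) (order-3 linear recurrence).
Initial conditions by direct count (compositions of i into parts ≤ 3): N(1) = 1; N(2) = 2; N(3) = 4.
Iterating the recurrence: N(4) = 7, N(5) = 13, N(6) = 24, N(7) = 44, N(8) = 81, N(9) = 149.

N(n) = N(n-1) + N(n-2) + N(n-3), N(1) = 1, N(2) = 2, N(3) = 4; N(9) = 149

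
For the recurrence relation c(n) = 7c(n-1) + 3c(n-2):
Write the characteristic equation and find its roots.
Substitute c(n) = rⁿ and divide through by rⁿ⁻²: r² - 7r - 3 = 0
Discriminant: 7² + 4·3 = 61, not a perfect square, so by the quadratic formula r = (7 ± √61)/2.
General solution: c(n) = A·r₁ⁿ + B·r₂ⁿ where r₁,r₂ = (7 ± √61)/2

Characteristic: r² - 7r - 3 = 0, Roots: r = (7 ± √61)/2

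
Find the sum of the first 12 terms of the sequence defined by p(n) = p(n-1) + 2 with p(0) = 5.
Computing the sequence terms: 5, 7, 9, 11, 13, 15, 17, 19, 21, 23, 25, 27
Adding these values together:

192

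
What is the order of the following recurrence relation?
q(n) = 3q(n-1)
The order is the largest lag k for which q(n-k) appears. Here the deepest term is q(n-1), so the order is 1.

Order 1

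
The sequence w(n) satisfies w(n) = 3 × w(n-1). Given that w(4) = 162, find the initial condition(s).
In general w(n) = 3ⁿ · w(0). At n = 4: w(0) = w(4) / 3^4 = 162 / 81 = 2.

w(0) = 2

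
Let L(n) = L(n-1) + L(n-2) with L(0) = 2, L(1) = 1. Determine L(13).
Computing the sequence terms:
2, 1, 3, 4, 7, 11, 18, 29, 47, 76, 123, 199, 322, 521

521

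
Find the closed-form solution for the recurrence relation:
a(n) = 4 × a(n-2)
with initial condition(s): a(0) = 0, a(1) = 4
Recurrence: a(n) = 4 × a(n-2), initial: a(0) = 0, a(1) = 4.
Characteristic equation: r² - 4 = 0, which factors as (r - 2)(r + 2) = 0, so r = 2, -2. General solution a(n) = A·2ⁿ + B·(-2)ⁿ. From a(0) = 0: A + B = 0. From a(1) = 4: 2A - 2B = 4. Solving gives A = 1, B = -1.

a(n) = 2ⁿ - (-2)ⁿ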